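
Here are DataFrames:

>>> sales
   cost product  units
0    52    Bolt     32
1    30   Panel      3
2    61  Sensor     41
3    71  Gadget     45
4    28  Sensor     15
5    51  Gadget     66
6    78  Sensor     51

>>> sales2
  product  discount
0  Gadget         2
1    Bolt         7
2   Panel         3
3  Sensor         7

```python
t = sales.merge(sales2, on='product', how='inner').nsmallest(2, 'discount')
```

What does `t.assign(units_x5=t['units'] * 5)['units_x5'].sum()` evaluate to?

merge on 'product' (how='inner') → 7 rows:
   cost product  units  discount
0    52    Bolt     32         7
1    30   Panel      3         3
2    61  Sensor     41         7
3    71  Gadget     45         2
4    28  Sensor     15         7
5    51  Gadget     66         2
6    78  Sensor     51         7
take 2 rows with smallest discount:
   cost product  units  discount
3    71  Gadget     45         2
5    51  Gadget     66         2
add column units_x5 = t['units'] * 5:
   cost product  units  discount  units_x5
3    71  Gadget     45         2       225
5    51  Gadget     66         2       330
Reading off the sum of column 'units_x5', we get 555.

555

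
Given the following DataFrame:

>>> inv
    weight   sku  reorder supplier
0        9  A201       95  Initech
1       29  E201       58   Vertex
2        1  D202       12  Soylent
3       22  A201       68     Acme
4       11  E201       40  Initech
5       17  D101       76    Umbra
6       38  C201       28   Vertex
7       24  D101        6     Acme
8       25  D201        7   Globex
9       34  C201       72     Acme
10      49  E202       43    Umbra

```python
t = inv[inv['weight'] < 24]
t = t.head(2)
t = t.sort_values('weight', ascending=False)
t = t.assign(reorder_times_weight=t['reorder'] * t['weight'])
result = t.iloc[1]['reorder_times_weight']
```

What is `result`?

filter rows where weight < 24:
   weight   sku  reorder supplier
0       9  A201       95  Initech
2       1  D202       12  Soylent
3      22  A201       68     Acme
4      11  E201       40  Initech
5      17  D101       76    Umbra
take first 2 rows:
   weight   sku  reorder supplier
0       9  A201       95  Initech
2       1  D202       12  Soylent
sort by weight descending:
   weight   sku  reorder supplier
0       9  A201       95  Initech
2       1  D202       12  Soylent
add column reorder_times_weight = t['reorder'] * t['weight']:
   weight   sku  reorder supplier  reorder_times_weight
0       9  A201       95  Initech                   855
2       1  D202       12  Soylent                    12
The value at position 1, column 'reorder_times_weight' is 12.

12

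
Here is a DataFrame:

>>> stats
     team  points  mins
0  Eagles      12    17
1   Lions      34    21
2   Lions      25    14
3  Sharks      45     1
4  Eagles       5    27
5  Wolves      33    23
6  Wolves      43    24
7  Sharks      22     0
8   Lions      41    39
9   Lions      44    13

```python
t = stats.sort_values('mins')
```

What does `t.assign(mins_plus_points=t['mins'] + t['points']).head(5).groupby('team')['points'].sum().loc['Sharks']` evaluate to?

sort by mins:
     team  points  mins
7  Sharks      22     0
3  Sharks      45     1
9   Lions      44    13
2   Lions      25    14
0  Eagles      12    17
1   Lions      34    21
5  Wolves      33    23
6  Wolves      43    24
4  Eagles       5    27
8   Lions      41    39
add column mins_plus_points = t['mins'] + t['points']:
     team  points  mins  mins_plus_points
7  Sharks      22     0                22
3  Sharks      45     1                46
9   Lions      44    13                57
2   Lions      25    14                39
0  Eagles      12    17                29
1   Lions      34    21                55
5  Wolves      33    23                56
6  Wolves      43    24                67
4  Eagles       5    27                32
8   Lions      41    39                80
take first 5 rows:
     team  points  mins  mins_plus_points
7  Sharks      22     0                22
3  Sharks      45     1                46
9   Lions      44    13                57
2   Lions      25    14                39
0  Eagles      12    17                29
group by team, sum of points:
team
Eagles    12
Lions     69
Sharks    67
Name: points, dtype: int64
Taking the value at index 'Sharks' gives 67.

67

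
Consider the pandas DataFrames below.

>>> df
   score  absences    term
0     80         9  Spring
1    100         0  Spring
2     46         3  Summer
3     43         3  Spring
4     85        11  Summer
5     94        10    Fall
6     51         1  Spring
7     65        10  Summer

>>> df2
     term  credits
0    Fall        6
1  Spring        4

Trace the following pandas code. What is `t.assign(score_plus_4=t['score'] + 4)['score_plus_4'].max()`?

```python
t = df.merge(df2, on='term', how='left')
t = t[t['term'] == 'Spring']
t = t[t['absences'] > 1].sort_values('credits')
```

merge on 'term' (how='left') → 8 rows:
   score  absences    term  credits
0     80         9  Spring      4.0
1    100         0  Spring      4.0
2     46         3  Summer      NaN
3     43         3  Spring      4.0
4     85        11  Summer      NaN
5     94        10    Fall      6.0
6     51         1  Spring      4.0
7     65        10  Summer      NaN
filter rows where term == 'Spring':
   score  absences    term  credits
0     80         9  Spring      4.0
1    100         0  Spring      4.0
3     43         3  Spring      4.0
6     51         1  Spring      4.0
filter rows where absences > 1:
   score  absences    term  credits
0     80         9  Spring      4.0
3     43         3  Spring      4.0
sort by credits:
   score  absences    term  credits
0     80         9  Spring      4.0
3     43         3  Spring      4.0
add column score_plus_4 = t['score'] + 4:
   score  absences    term  credits  score_plus_4
0     80         9  Spring      4.0            84
3     43         3  Spring      4.0            47
Then the max of column 'score_plus_4': 84

84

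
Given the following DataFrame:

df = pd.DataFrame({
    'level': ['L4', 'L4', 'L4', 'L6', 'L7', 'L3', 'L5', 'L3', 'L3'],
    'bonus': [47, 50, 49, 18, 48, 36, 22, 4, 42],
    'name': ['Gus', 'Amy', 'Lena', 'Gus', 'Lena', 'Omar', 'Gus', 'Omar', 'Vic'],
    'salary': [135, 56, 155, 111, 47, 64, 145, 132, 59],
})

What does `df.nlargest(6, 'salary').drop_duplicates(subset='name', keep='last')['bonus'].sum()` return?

103

take 6 rows with largest salary:
  level  bonus  name  salary
2    L4     49  Lena     155
6    L5     22   Gus     145
0    L4     47   Gus     135
7    L3      4  Omar     132
3    L6     18   Gus     111
5    L3     36  Omar      64
drop duplicate name (keep=last):
  level  bonus  name  salary
2    L4     49  Lena     155
3    L6     18   Gus     111
5    L3     36  Omar      64
sum of column 'bonus' → 103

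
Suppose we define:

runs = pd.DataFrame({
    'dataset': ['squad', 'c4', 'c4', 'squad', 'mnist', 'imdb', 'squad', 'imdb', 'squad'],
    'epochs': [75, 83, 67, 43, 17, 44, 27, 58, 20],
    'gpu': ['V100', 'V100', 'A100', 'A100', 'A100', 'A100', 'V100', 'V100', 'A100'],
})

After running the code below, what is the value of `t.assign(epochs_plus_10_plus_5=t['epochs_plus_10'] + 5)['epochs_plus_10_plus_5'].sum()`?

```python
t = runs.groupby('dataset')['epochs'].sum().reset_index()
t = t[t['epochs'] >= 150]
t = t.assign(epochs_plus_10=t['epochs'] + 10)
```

group by dataset, sum of epochs:
dataset
c4       150
imdb     102
mnist     17
squad    165
Name: epochs, dtype: int64
reset_index():
  dataset  epochs
0      c4     150
1    imdb     102
2   mnist      17
3   squad     165
filter rows where epochs >= 150:
  dataset  epochs
0      c4     150
3   squad     165
add column epochs_plus_10 = t['epochs'] + 10:
  dataset  epochs  epochs_plus_10
0      c4     150             160
3   squad     165             175
add column epochs_plus_10_plus_5 = t['epochs_plus_10'] + 5:
  dataset  epochs  epochs_plus_10  epochs_plus_10_plus_5
0      c4     150             160                    165
3   squad     165             175                    180
sum of column 'epochs_plus_10_plus_5' → 345

345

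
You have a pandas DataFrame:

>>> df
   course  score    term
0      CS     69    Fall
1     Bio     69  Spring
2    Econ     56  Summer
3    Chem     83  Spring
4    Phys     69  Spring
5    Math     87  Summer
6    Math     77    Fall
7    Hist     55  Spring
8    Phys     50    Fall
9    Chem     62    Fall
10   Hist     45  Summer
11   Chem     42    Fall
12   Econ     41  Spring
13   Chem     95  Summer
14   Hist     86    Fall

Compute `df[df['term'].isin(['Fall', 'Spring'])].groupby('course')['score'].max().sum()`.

filter rows where term in ['Fall', 'Spring']:
   course  score    term
0      CS     69    Fall
1     Bio     69  Spring
3    Chem     83  Spring
4    Phys     69  Spring
6    Math     77    Fall
7    Hist     55  Spring
8    Phys     50    Fall
9    Chem     62    Fall
11   Chem     42    Fall
12   Econ     41  Spring
14   Hist     86    Fall
group by course, max of score:
course
Bio     69
CS      69
Chem    83
Econ    41
Hist    86
Math    77
Phys    69
Name: score, dtype: int64
Finally, sum of the resulting series = 494.

494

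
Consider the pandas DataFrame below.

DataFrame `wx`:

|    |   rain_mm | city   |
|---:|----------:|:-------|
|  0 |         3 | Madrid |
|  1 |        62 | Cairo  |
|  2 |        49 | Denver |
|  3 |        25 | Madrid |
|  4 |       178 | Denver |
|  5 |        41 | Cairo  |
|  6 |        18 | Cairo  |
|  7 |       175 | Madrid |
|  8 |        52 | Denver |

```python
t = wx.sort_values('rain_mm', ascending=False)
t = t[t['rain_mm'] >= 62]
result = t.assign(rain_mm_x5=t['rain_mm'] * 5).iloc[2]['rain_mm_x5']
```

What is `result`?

sort by rain_mm descending:
   rain_mm    city
4      178  Denver
7      175  Madrid
1       62   Cairo
8       52  Denver
2       49  Denver
5       41   Cairo
3       25  Madrid
6       18   Cairo
0        3  Madrid
filter rows where rain_mm >= 62:
   rain_mm    city
4      178  Denver
7      175  Madrid
1       62   Cairo
add column rain_mm_x5 = t['rain_mm'] * 5:
   rain_mm    city  rain_mm_x5
4      178  Denver         890
7      175  Madrid         875
1       62   Cairo         310

310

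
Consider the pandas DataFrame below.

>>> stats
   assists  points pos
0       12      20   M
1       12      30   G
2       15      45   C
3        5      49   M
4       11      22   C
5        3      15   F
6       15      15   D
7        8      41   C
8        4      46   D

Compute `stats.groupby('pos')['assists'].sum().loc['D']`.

group by pos, sum of assists:
pos
C    34
D    19
F     3
G    12
M    17
Name: assists, dtype: int64

19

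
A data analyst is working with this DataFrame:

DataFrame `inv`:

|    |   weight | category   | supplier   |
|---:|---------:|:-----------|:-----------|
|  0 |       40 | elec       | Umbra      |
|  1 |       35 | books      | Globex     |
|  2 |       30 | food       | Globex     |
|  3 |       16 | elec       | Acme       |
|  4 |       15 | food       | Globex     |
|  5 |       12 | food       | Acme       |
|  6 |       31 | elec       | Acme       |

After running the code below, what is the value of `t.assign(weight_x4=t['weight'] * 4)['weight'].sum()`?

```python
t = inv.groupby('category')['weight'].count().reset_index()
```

group by category, count of weight:
category
books    1
elec     3
food     3
Name: weight, dtype: int64
reset_index():
  category  weight
0    books       1
1     elec       3
2     food       3
add column weight_x4 = t['weight'] * 4:
  category  weight  weight_x4
0    books       1          4
1     elec       3         12
2     food       3         12
Reading off the sum of column 'weight', we get 7.

7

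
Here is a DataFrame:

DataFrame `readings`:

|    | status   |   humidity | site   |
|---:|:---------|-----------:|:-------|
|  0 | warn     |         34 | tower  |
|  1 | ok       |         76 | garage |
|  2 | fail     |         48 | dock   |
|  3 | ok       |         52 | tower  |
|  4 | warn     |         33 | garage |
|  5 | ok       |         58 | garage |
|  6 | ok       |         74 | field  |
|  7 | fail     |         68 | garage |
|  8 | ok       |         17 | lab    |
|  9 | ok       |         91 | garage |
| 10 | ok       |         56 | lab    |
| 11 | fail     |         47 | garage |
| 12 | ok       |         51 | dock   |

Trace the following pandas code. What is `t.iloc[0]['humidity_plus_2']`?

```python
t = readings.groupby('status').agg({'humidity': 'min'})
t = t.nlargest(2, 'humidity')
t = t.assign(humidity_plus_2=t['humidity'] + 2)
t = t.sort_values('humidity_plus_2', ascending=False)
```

49

group by status, min of humidity:
        humidity
status          
fail          47
ok            17
warn          33
take 2 rows with largest humidity:
        humidity
status          
fail          47
warn          33
add column humidity_plus_2 = t['humidity'] + 2:
        humidity  humidity_plus_2
status                           
fail          47               49
warn          33               35
sort by humidity_plus_2 descending:
        humidity  humidity_plus_2
status                           
fail          47               49
warn          33               35
Finally, value at position 0, column 'humidity_plus_2' = 49.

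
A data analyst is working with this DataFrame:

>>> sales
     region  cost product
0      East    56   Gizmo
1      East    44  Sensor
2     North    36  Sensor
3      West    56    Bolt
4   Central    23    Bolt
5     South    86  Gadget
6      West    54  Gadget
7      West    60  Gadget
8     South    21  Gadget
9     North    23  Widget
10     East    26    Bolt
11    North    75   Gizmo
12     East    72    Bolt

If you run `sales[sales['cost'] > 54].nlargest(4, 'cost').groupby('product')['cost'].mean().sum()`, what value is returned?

filter rows where cost > 54:
   region  cost product
0    East    56   Gizmo
3    West    56    Bolt
5   South    86  Gadget
7    West    60  Gadget
11  North    75   Gizmo
12   East    72    Bolt
take 4 rows with largest cost:
   region  cost product
5   South    86  Gadget
11  North    75   Gizmo
12   East    72    Bolt
7    West    60  Gadget
group by product, mean of cost:
product
Bolt      72.0
Gadget    73.0
Gizmo     75.0
Name: cost, dtype: float64
Taking the sum of the resulting series gives 220.0.

220.0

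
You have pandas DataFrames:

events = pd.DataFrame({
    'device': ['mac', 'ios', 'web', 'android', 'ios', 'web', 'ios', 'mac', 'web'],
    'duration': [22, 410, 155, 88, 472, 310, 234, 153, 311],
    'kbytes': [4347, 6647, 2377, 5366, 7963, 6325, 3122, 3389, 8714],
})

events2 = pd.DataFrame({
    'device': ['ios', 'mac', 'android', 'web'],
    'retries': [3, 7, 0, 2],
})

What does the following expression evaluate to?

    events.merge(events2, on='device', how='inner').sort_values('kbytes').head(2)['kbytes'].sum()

5499

merge on 'device' (how='inner') → 9 rows:
    device  duration  kbytes  retries
0      mac        22    4347        7
1      ios       410    6647        3
2      web       155    2377        2
3  android        88    5366        0
4      ios       472    7963        3
5      web       310    6325        2
6      ios       234    3122        3
7      mac       153    3389        7
8      web       311    8714        2
sort by kbytes:
    device  duration  kbytes  retries
2      web       155    2377        2
6      ios       234    3122        3
7      mac       153    3389        7
0      mac        22    4347        7
3  android        88    5366        0
5      web       310    6325        2
1      ios       410    6647        3
4      ios       472    7963        3
8      web       311    8714        2
take first 2 rows:
  device  duration  kbytes  retries
2    web       155    2377        2
6    ios       234    3122        3
Reading off the sum of column 'kbytes', we get 5499.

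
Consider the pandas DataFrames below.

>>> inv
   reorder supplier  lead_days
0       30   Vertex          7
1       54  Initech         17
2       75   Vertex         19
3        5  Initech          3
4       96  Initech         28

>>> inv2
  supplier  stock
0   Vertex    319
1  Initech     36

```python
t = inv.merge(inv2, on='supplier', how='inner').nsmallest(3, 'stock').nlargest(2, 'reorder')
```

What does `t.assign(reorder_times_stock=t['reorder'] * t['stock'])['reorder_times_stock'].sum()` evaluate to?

5400

merge on 'supplier' (how='inner') → 5 rows:
   reorder supplier  lead_days  stock
0       30   Vertex          7    319
1       54  Initech         17     36
2       75   Vertex         19    319
3        5  Initech          3     36
4       96  Initech         28     36
take 3 rows with smallest stock:
   reorder supplier  lead_days  stock
1       54  Initech         17     36
3        5  Initech          3     36
4       96  Initech         28     36
take 2 rows with largest reorder:
   reorder supplier  lead_days  stock
4       96  Initech         28     36
1       54  Initech         17     36
add column reorder_times_stock = t['reorder'] * t['stock']:
   reorder supplier  lead_days  stock  reorder_times_stock
4       96  Initech         28     36                 3456
1       54  Initech         17     36                 1944
Hence 5400.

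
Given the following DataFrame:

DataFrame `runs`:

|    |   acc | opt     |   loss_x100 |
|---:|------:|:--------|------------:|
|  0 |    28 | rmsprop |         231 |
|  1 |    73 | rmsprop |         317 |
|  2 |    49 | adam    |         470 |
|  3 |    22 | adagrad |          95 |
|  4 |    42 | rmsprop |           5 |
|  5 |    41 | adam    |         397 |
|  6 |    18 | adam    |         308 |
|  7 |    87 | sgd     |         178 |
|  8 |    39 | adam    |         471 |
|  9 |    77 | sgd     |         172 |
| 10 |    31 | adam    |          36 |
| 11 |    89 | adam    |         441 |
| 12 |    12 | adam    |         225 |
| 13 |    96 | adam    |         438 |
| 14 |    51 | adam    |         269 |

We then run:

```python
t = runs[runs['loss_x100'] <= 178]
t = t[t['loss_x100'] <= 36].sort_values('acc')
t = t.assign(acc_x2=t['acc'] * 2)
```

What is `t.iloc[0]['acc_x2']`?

filter rows where loss_x100 <= 178:
    acc      opt  loss_x100
3    22  adagrad         95
4    42  rmsprop          5
7    87      sgd        178
9    77      sgd        172
10   31     adam         36
filter rows where loss_x100 <= 36:
    acc      opt  loss_x100
4    42  rmsprop          5
10   31     adam         36
sort by acc:
    acc      opt  loss_x100
10   31     adam         36
4    42  rmsprop          5
add column acc_x2 = t['acc'] * 2:
    acc      opt  loss_x100  acc_x2
10   31     adam         36      62
4    42  rmsprop          5      84
Finally, value at position 0, column 'acc_x2' = 62.

62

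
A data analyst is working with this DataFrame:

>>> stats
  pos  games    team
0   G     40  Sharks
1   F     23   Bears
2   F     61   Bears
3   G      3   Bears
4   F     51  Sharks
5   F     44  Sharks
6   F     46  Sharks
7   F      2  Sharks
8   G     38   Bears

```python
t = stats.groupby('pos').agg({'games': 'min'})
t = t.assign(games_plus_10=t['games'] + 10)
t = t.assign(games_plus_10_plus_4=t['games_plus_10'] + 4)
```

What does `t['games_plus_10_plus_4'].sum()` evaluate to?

33

group by pos, min of games:
     games
pos       
F        2
G        3
add column games_plus_10 = t['games'] + 10:
     games  games_plus_10
pos                      
F        2             12
G        3             13
add column games_plus_10_plus_4 = t['games_plus_10'] + 4:
     games  games_plus_10  games_plus_10_plus_4
pos                                            
F        2             12                    16
G        3             13                    17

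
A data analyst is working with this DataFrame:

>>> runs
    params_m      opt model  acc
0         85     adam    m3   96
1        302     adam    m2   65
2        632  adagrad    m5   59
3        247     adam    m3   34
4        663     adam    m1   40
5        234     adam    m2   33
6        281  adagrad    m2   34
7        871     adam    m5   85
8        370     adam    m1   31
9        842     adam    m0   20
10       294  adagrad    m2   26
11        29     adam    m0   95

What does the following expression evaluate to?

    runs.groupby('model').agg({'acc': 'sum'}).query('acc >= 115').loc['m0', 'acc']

group by model, sum of acc:
       acc
model     
m0     115
m1      71
m2     158
m3     130
m5     144
filter rows where acc >= 115:
       acc
model     
m0     115
m2     158
m3     130
m5     144
Hence 115.

115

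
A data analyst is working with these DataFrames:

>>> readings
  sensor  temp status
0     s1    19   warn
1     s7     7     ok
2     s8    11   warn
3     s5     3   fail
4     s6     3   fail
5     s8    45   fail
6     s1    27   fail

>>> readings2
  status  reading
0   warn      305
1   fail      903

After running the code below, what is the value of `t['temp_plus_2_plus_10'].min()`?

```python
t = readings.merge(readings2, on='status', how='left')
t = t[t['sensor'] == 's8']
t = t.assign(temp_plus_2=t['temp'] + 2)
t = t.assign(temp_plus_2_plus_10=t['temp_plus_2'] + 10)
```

23

merge on 'status' (how='left') → 7 rows:
  sensor  temp status  reading
0     s1    19   warn    305.0
1     s7     7     ok      NaN
2     s8    11   warn    305.0
3     s5     3   fail    903.0
4     s6     3   fail    903.0
5     s8    45   fail    903.0
6     s1    27   fail    903.0
filter rows where sensor == 's8':
  sensor  temp status  reading
2     s8    11   warn    305.0
5     s8    45   fail    903.0
add column temp_plus_2 = t['temp'] + 2:
  sensor  temp status  reading  temp_plus_2
2     s8    11   warn    305.0           13
5     s8    45   fail    903.0           47
add column temp_plus_2_plus_10 = t['temp_plus_2'] + 10:
  sensor  temp status  reading  temp_plus_2  temp_plus_2_plus_10
2     s8    11   warn    305.0           13                   23
5     s8    45   fail    903.0           47                   57
Hence 23.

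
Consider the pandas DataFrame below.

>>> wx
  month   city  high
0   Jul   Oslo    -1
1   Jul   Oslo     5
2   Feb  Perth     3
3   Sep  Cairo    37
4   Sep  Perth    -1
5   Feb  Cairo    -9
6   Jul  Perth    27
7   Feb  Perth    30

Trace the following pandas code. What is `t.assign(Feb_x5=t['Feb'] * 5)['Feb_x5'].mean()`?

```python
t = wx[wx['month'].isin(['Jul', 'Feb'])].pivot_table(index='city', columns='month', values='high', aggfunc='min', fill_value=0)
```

-10.0

filter rows where month in ['Jul', 'Feb']:
  month   city  high
0   Jul   Oslo    -1
1   Jul   Oslo     5
2   Feb  Perth     3
5   Feb  Cairo    -9
6   Jul  Perth    27
7   Feb  Perth    30
pivot: rows=city, cols=month, min(high):
month  Feb  Jul
city           
Cairo   -9    0
Oslo     0   -1
Perth    3   27
add column Feb_x5 = t['Feb'] * 5:
month  Feb  Jul  Feb_x5
city                   
Cairo   -9    0     -45
Oslo     0   -1       0
Perth    3   27      15
So mean() = -10.0.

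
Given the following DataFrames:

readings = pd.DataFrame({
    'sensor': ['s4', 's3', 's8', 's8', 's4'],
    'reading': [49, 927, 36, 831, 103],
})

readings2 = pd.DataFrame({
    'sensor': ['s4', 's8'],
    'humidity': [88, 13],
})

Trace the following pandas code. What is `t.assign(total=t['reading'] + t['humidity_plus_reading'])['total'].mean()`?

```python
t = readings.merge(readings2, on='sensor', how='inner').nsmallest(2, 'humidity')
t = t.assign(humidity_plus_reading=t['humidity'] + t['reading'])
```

880.0

merge on 'sensor' (how='inner') → 4 rows:
  sensor  reading  humidity
0     s4       49        88
1     s8       36        13
2     s8      831        13
3     s4      103        88
take 2 rows with smallest humidity:
  sensor  reading  humidity
1     s8       36        13
2     s8      831        13
add column humidity_plus_reading = t['humidity'] + t['reading']:
  sensor  reading  humidity  humidity_plus_reading
1     s8       36        13                     49
2     s8      831        13                    844
add column total = t['reading'] + t['humidity_plus_reading']:
  sensor  reading  humidity  humidity_plus_reading  total
1     s8       36        13                     49     85
2     s8      831        13                    844   1675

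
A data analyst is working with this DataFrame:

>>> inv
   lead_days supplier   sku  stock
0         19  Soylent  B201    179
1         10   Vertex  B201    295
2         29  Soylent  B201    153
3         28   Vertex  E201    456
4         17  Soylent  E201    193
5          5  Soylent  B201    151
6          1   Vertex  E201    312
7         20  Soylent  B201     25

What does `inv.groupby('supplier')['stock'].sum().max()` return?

1063

group by supplier, sum of stock:
supplier
Soylent     701
Vertex     1063
Name: stock, dtype: int64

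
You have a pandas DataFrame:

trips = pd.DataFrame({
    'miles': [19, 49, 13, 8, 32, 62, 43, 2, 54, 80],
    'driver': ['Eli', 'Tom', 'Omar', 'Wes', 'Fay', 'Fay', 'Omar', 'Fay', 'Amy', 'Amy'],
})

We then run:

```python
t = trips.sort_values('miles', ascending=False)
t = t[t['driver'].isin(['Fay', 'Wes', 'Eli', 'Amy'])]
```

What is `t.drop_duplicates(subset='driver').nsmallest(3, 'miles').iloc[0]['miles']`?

8

sort by miles descending:
   miles driver
9     80    Amy
5     62    Fay
8     54    Amy
1     49    Tom
6     43   Omar
4     32    Fay
0     19    Eli
2     13   Omar
3      8    Wes
7      2    Fay
filter rows where driver in ['Fay', 'Wes', 'Eli', 'Amy']:
   miles driver
9     80    Amy
5     62    Fay
8     54    Amy
4     32    Fay
0     19    Eli
3      8    Wes
7      2    Fay
drop duplicate driver (keep=first):
   miles driver
9     80    Amy
5     62    Fay
0     19    Eli
3      8    Wes
take 3 rows with smallest miles:
   miles driver
3      8    Wes
0     19    Eli
5     62    Fay
Reading off the value at position 0, column 'miles', we get 8.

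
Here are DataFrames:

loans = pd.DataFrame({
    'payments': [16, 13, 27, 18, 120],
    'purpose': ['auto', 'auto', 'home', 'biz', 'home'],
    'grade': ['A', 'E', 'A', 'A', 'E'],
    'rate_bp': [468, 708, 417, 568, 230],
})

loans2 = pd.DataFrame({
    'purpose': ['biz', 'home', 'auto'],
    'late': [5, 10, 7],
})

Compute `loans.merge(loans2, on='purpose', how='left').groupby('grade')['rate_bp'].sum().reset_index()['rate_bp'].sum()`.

2391

merge on 'purpose' (how='left') → 5 rows:
   payments purpose grade  rate_bp  late
0        16    auto     A      468     7
1        13    auto     E      708     7
2        27    home     A      417    10
3        18     biz     A      568     5
4       120    home     E      230    10
group by grade, sum of rate_bp:
grade
A    1453
E     938
Name: rate_bp, dtype: int64
reset_index():
  grade  rate_bp
0     A     1453
1     E      938
sum of column 'rate_bp' → 2391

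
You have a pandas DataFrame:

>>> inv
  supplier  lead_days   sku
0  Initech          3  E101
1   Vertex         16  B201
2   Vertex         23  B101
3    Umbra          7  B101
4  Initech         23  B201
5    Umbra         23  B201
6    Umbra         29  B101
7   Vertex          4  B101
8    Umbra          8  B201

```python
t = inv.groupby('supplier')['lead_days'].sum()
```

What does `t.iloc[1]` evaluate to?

group by supplier, sum of lead_days:
supplier
Initech    26
Umbra      67
Vertex     43
Name: lead_days, dtype: int64
Then the value at position 1: 67

67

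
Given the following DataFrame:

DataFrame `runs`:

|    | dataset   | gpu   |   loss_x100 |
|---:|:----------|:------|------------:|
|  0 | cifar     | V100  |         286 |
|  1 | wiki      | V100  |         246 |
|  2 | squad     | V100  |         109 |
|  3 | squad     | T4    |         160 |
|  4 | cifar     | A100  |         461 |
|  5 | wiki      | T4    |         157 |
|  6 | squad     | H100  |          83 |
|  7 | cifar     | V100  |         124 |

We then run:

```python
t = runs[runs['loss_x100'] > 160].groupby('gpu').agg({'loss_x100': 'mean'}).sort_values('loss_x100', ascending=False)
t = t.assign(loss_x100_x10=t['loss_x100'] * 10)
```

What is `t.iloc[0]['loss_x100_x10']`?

filter rows where loss_x100 > 160:
  dataset   gpu  loss_x100
0   cifar  V100        286
1    wiki  V100        246
4   cifar  A100        461
group by gpu, mean of loss_x100:
      loss_x100
gpu            
A100      461.0
V100      266.0
sort by loss_x100 descending:
      loss_x100
gpu            
A100      461.0
V100      266.0
add column loss_x100_x10 = t['loss_x100'] * 10:
      loss_x100  loss_x100_x10
gpu                           
A100      461.0         4610.0
V100      266.0         2660.0

4610.0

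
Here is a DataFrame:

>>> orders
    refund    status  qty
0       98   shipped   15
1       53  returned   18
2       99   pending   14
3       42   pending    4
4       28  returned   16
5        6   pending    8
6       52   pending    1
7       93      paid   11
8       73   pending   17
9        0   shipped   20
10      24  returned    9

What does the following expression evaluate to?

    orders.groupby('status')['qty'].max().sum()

66

group by status, max of qty:
status
paid        11
pending     17
returned    18
shipped     20
Name: qty, dtype: int64
Finally, sum of the resulting series = 66.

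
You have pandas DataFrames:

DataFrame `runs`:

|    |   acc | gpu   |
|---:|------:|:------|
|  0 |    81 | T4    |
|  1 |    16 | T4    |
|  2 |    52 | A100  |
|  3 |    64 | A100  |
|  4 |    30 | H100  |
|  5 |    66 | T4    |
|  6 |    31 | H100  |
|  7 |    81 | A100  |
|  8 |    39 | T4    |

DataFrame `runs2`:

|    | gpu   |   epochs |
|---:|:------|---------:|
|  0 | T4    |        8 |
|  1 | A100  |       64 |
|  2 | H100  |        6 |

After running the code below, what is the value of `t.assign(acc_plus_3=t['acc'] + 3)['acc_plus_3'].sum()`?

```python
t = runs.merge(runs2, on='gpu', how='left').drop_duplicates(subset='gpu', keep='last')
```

160

merge on 'gpu' (how='left') → 9 rows:
   acc   gpu  epochs
0   81    T4       8
1   16    T4       8
2   52  A100      64
3   64  A100      64
4   30  H100       6
5   66    T4       8
6   31  H100       6
7   81  A100      64
8   39    T4       8
drop duplicate gpu (keep=last):
   acc   gpu  epochs
6   31  H100       6
7   81  A100      64
8   39    T4       8
add column acc_plus_3 = t['acc'] + 3:
   acc   gpu  epochs  acc_plus_3
6   31  H100       6          34
7   81  A100      64          84
8   39    T4       8          42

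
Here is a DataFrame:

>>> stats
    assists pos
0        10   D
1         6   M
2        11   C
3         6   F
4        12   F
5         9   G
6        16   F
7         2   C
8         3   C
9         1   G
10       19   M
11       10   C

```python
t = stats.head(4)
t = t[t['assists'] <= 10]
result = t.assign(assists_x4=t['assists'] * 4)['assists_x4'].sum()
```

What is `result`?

88

take first 4 rows:
   assists pos
0       10   D
1        6   M
2       11   C
3        6   F
filter rows where assists <= 10:
   assists pos
0       10   D
1        6   M
3        6   F
add column assists_x4 = t['assists'] * 4:
   assists pos  assists_x4
0       10   D          40
1        6   M          24
3        6   F          24
Reading off the sum of column 'assists_x4', we get 88.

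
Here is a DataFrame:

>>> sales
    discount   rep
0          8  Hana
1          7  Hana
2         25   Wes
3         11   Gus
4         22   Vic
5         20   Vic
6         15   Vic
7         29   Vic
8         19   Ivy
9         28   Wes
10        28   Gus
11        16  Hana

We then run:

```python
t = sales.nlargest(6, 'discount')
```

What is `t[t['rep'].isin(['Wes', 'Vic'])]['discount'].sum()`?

124

take 6 rows with largest discount:
    discount  rep
7         29  Vic
9         28  Wes
10        28  Gus
2         25  Wes
4         22  Vic
5         20  Vic
filter rows where rep in ['Wes', 'Vic']:
   discount  rep
7        29  Vic
9        28  Wes
2        25  Wes
4        22  Vic
5        20  Vic
sum of column 'discount' → 124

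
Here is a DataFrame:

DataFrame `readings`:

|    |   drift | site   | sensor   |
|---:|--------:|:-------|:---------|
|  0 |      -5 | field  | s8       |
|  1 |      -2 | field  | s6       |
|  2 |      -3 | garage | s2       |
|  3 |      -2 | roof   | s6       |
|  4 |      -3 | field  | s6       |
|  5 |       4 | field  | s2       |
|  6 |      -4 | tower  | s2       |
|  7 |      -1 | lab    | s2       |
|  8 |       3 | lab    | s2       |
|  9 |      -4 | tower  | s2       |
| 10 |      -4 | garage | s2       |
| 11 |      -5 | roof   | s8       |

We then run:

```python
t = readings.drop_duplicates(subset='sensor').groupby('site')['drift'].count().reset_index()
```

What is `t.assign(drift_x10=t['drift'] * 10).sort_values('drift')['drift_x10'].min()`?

10

drop duplicate sensor (keep=first):
   drift    site sensor
0     -5   field     s8
1     -2   field     s6
2     -3  garage     s2
group by site, count of drift:
site
field     2
garage    1
Name: drift, dtype: int64
reset_index():
     site  drift
0   field      2
1  garage      1
add column drift_x10 = t['drift'] * 10:
     site  drift  drift_x10
0   field      2         20
1  garage      1         10
sort by drift:
     site  drift  drift_x10
1  garage      1         10
0   field      2         20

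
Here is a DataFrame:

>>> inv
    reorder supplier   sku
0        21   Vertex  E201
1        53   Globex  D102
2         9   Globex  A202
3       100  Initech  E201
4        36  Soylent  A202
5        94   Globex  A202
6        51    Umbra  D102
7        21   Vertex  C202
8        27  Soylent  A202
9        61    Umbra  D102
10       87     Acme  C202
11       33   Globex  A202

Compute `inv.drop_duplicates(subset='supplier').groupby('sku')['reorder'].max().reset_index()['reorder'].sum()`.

276

drop duplicate supplier (keep=first):
    reorder supplier   sku
0        21   Vertex  E201
1        53   Globex  D102
3       100  Initech  E201
4        36  Soylent  A202
6        51    Umbra  D102
10       87     Acme  C202
group by sku, max of reorder:
sku
A202     36
C202     87
D102     53
E201    100
Name: reorder, dtype: int64
reset_index():
    sku  reorder
0  A202       36
1  C202       87
2  D102       53
3  E201      100
Then the sum of column 'reorder': 276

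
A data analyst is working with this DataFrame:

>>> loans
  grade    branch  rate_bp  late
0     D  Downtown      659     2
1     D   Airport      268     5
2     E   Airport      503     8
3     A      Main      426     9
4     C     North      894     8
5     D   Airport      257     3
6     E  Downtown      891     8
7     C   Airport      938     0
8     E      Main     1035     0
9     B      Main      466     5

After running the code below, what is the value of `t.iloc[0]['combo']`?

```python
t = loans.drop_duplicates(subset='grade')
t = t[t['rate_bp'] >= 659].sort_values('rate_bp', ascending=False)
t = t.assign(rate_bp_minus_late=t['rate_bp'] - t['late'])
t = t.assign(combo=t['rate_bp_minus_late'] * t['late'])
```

7088

drop duplicate grade (keep=first):
  grade    branch  rate_bp  late
0     D  Downtown      659     2
2     E   Airport      503     8
3     A      Main      426     9
4     C     North      894     8
9     B      Main      466     5
filter rows where rate_bp >= 659:
  grade    branch  rate_bp  late
0     D  Downtown      659     2
4     C     North      894     8
sort by rate_bp descending:
  grade    branch  rate_bp  late
4     C     North      894     8
0     D  Downtown      659     2
add column rate_bp_minus_late = t['rate_bp'] - t['late']:
  grade    branch  rate_bp  late  rate_bp_minus_late
4     C     North      894     8                 886
0     D  Downtown      659     2                 657
add column combo = t['rate_bp_minus_late'] * t['late']:
  grade    branch  rate_bp  late  rate_bp_minus_late  combo
4     C     North      894     8                 886   7088
0     D  Downtown      659     2                 657   1314
Finally, value at position 0, column 'combo' = 7088.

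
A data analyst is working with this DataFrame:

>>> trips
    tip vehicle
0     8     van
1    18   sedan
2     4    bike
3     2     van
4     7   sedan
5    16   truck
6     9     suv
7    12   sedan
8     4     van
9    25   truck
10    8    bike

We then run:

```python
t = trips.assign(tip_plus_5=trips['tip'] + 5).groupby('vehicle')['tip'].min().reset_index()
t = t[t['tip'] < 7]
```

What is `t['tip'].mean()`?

add column tip_plus_5 = trips['tip'] + 5:
    tip vehicle  tip_plus_5
0     8     van          13
1    18   sedan          23
2     4    bike           9
3     2     van           7
4     7   sedan          12
5    16   truck          21
6     9     suv          14
7    12   sedan          17
8     4     van           9
9    25   truck          30
10    8    bike          13
group by vehicle, min of tip:
vehicle
bike      4
sedan     7
suv       9
truck    16
van       2
Name: tip, dtype: int64
reset_index():
  vehicle  tip
0    bike    4
1   sedan    7
2     suv    9
3   truck   16
4     van    2
filter rows where tip < 7:
  vehicle  tip
0    bike    4
4     van    2
So mean() = 3.0.

3.0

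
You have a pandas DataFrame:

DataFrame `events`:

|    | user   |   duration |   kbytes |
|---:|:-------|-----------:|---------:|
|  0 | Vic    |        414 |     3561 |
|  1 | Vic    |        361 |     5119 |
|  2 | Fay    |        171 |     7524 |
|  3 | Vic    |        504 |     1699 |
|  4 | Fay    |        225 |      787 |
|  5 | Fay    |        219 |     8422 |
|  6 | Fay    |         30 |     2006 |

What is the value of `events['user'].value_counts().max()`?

4

value_counts of user:
user
Fay    4
Vic    3
Name: count, dtype: int64
Taking the max of the resulting series gives 4.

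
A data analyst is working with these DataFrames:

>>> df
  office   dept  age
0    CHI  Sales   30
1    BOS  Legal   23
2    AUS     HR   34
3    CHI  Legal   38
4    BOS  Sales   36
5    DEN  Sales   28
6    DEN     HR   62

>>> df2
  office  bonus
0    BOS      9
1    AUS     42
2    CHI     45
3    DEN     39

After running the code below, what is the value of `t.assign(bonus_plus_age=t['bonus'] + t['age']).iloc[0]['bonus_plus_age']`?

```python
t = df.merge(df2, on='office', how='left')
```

merge on 'office' (how='left') → 7 rows:
  office   dept  age  bonus
0    CHI  Sales   30     45
1    BOS  Legal   23      9
2    AUS     HR   34     42
3    CHI  Legal   38     45
4    BOS  Sales   36      9
5    DEN  Sales   28     39
6    DEN     HR   62     39
add column bonus_plus_age = t['bonus'] + t['age']:
  office   dept  age  bonus  bonus_plus_age
0    CHI  Sales   30     45              75
1    BOS  Legal   23      9              32
2    AUS     HR   34     42              76
3    CHI  Legal   38     45              83
4    BOS  Sales   36      9              45
5    DEN  Sales   28     39              67
6    DEN     HR   62     39             101

75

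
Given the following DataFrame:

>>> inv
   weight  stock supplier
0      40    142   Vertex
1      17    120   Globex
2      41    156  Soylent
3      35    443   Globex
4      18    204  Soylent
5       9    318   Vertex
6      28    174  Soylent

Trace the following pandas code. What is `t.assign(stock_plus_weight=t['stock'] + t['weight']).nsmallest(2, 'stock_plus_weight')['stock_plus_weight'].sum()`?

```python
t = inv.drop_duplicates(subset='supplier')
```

drop duplicate supplier (keep=first):
   weight  stock supplier
0      40    142   Vertex
1      17    120   Globex
2      41    156  Soylent
add column stock_plus_weight = t['stock'] + t['weight']:
   weight  stock supplier  stock_plus_weight
0      40    142   Vertex                182
1      17    120   Globex                137
2      41    156  Soylent                197
take 2 rows with smallest stock_plus_weight:
   weight  stock supplier  stock_plus_weight
1      17    120   Globex                137
0      40    142   Vertex                182
Reading off the sum of column 'stock_plus_weight', we get 319.

319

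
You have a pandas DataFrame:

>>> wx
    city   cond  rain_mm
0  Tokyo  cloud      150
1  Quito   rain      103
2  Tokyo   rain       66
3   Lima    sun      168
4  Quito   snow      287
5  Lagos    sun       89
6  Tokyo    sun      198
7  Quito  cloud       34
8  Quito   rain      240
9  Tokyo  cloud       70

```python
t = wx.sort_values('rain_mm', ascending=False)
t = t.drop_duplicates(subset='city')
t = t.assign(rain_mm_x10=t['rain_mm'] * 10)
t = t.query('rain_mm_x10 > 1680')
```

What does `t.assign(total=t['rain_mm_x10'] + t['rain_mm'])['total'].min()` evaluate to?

2178

sort by rain_mm descending:
    city   cond  rain_mm
4  Quito   snow      287
8  Quito   rain      240
6  Tokyo    sun      198
3   Lima    sun      168
0  Tokyo  cloud      150
1  Quito   rain      103
5  Lagos    sun       89
9  Tokyo  cloud       70
2  Tokyo   rain       66
7  Quito  cloud       34
drop duplicate city (keep=first):
    city  cond  rain_mm
4  Quito  snow      287
6  Tokyo   sun      198
3   Lima   sun      168
5  Lagos   sun       89
add column rain_mm_x10 = t['rain_mm'] * 10:
    city  cond  rain_mm  rain_mm_x10
4  Quito  snow      287         2870
6  Tokyo   sun      198         1980
3   Lima   sun      168         1680
5  Lagos   sun       89          890
filter rows where rain_mm_x10 > 1680:
    city  cond  rain_mm  rain_mm_x10
4  Quito  snow      287         2870
6  Tokyo   sun      198         1980
add column total = t['rain_mm_x10'] + t['rain_mm']:
    city  cond  rain_mm  rain_mm_x10  total
4  Quito  snow      287         2870   3157
6  Tokyo   sun      198         1980   2178
min of column 'total' → 2178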